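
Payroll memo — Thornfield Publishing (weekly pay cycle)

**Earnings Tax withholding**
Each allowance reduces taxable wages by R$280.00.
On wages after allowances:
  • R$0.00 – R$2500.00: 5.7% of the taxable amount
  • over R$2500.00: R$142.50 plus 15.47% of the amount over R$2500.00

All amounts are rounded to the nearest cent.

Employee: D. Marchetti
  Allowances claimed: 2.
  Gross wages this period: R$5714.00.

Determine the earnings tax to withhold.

R$553.07

Earnings Tax: taxable = R$5714.00 − 2×R$280.00 = R$5154.00
  R$142.50 + 15.47% × (R$5154.00 − R$2500.00) = R$142.50 + 15.47% × R$2654.00 = R$553.07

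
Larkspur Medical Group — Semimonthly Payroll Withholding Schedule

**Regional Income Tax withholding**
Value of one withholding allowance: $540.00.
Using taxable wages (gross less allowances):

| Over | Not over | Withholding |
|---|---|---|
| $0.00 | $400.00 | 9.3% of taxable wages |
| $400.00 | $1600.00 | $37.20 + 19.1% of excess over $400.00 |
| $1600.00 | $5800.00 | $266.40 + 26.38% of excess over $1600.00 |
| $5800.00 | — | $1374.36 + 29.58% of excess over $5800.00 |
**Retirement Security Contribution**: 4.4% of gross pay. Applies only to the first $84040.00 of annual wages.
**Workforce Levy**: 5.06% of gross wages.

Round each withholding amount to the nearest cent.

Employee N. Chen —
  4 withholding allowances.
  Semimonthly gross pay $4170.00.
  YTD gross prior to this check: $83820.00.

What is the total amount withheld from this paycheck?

$595.24

Regional Income Tax: taxable = $4170.00 − 4×$540.00 = $2010.00
  $266.40 + 26.38% × ($2010.00 − $1600.00) = $266.40 + 26.38% × $410.00 = $374.56
Retirement Security Contribution: cap $84040.00 − YTD $83820.00 = $220.00 subject; 4.4% × $220.00 = $9.68
Workforce Levy: 5.06% × $4170.00 = $211.00
Total: $374.56 + $9.68 + $211.00 = $595.24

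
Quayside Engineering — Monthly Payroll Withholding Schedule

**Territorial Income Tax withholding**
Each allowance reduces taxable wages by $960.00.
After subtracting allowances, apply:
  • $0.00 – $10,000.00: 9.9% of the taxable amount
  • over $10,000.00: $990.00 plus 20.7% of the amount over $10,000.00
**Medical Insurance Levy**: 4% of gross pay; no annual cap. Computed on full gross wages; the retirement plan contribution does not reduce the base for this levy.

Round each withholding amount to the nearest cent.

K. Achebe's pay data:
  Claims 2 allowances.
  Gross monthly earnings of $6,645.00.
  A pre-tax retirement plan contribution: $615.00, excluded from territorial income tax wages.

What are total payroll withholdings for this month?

$672.69

Territorial Income Tax: taxable = $6,645.00 − $615.00 − 2×$960.00 = $4,110.00
  9.9% × $4,110.00 = $406.89
Medical Insurance Levy: 4% × $6,645.00 = $265.80
Total: $406.89 + $265.80 = $672.69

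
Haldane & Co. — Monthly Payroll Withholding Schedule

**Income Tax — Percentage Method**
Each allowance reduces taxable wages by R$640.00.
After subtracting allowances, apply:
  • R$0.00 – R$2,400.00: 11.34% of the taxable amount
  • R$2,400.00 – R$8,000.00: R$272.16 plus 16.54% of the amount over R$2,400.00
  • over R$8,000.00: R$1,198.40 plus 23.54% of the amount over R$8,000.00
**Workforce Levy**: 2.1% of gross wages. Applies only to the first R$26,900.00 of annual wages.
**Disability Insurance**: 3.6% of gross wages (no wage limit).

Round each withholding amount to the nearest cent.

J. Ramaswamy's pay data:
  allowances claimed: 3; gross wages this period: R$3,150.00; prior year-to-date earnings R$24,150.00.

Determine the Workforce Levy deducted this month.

R$57.75

Workforce Levy: cap R$26,900.00 − YTD R$24,150.00 = R$2,750.00 subject; 2.1% × R$2,750.00 = R$57.75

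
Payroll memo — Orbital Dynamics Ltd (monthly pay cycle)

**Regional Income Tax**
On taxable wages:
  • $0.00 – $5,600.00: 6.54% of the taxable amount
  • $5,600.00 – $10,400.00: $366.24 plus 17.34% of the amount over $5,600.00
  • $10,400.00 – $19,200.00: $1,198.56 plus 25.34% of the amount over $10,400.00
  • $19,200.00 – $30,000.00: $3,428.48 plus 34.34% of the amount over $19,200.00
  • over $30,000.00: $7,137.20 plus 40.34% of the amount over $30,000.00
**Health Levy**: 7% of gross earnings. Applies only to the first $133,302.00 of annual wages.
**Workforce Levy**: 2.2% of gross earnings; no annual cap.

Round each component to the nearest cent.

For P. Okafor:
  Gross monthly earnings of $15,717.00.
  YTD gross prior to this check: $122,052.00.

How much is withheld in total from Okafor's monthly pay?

$3,679.16

Regional Income Tax: taxable = $15,717.00
  $1,198.56 + 25.34% × ($15,717.00 − $10,400.00) = $1,198.56 + 25.34% × $5,317.00 = $2,545.89
Health Levy: cap $133,302.00 − YTD $122,052.00 = $11,250.00 subject; 7% × $11,250.00 = $787.50
Workforce Levy: 2.2% × $15,717.00 = $345.77
Total: $2,545.89 + $787.50 + $345.77 = $3,679.16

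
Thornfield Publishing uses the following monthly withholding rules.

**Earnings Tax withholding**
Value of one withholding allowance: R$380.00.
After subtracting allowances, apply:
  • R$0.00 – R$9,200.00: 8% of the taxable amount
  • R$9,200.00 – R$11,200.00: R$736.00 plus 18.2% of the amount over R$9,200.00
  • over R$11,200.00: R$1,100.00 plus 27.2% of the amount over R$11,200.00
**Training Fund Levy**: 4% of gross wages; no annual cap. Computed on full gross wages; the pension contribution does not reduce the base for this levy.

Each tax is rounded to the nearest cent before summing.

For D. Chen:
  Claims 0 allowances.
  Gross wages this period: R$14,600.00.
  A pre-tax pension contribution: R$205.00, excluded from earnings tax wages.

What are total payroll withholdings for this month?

R$2,553.04

Earnings Tax: taxable = R$14,600.00 − R$205.00 = R$14,395.00
  R$1,100.00 + 27.2% × (R$14,395.00 − R$11,200.00) = R$1,100.00 + 27.2% × R$3,195.00 = R$1,969.04
Training Fund Levy: 4% × R$14,600.00 = R$584.00
Total: R$1,969.04 + R$584.00 = R$2,553.04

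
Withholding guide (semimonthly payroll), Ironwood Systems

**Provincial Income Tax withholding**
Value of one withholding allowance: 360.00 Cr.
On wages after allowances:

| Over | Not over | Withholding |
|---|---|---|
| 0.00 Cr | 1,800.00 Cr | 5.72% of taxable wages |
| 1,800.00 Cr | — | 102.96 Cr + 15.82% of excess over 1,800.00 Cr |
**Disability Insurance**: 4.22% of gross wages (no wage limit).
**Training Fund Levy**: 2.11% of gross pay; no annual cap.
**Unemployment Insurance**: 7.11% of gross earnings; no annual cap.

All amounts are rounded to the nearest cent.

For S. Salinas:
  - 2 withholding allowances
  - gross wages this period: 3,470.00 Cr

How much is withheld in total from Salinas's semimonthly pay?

Provincial Income Tax: taxable = 3,470.00 Cr − 2×360.00 Cr = 2,750.00 Cr
  102.96 Cr + 15.82% × (2,750.00 Cr − 1,800.00 Cr) = 102.96 Cr + 15.82% × 950.00 Cr = 253.25 Cr
Disability Insurance: 4.22% × 3,470.00 Cr = 146.43 Cr
Training Fund Levy: 2.11% × 3,470.00 Cr = 73.22 Cr
Unemployment Insurance: 7.11% × 3,470.00 Cr = 246.72 Cr
Total: 253.25 Cr + 146.43 Cr + 73.22 Cr + 246.72 Cr = 719.62 Cr

719.62 Cr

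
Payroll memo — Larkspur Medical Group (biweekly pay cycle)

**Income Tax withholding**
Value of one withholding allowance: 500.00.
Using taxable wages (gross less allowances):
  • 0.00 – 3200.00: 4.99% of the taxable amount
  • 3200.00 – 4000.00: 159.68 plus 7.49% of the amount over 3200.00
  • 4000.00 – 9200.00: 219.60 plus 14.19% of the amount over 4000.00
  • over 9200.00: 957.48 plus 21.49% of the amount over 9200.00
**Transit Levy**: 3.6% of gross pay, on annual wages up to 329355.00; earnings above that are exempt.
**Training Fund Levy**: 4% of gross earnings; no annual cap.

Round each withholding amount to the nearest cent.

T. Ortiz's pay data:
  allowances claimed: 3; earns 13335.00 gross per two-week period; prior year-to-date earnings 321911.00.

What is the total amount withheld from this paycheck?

2325.12

Income Tax: taxable = 13335.00 − 3×500.00 = 11835.00
  957.48 + 21.49% × (11835.00 − 9200.00) = 957.48 + 21.49% × 2635.00 = 1523.74
Transit Levy: cap 329355.00 − YTD 321911.00 = 7444.00 subject; 3.6% × 7444.00 = 267.98
Training Fund Levy: 4% × 13335.00 = 533.40
Total: 1523.74 + 267.98 + 533.40 = 2325.12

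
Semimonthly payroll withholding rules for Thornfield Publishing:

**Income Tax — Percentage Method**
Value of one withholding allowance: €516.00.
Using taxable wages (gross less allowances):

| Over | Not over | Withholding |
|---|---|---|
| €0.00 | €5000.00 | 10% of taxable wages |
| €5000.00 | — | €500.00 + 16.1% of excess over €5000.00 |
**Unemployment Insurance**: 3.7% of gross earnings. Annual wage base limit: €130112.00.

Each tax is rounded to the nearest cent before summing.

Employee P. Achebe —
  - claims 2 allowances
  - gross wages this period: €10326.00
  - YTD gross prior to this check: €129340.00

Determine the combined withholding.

Income Tax: taxable = €10326.00 − 2×€516.00 = €9294.00
  €500.00 + 16.1% × (€9294.00 − €5000.00) = €500.00 + 16.1% × €4294.00 = €1191.33
Unemployment Insurance: cap €130112.00 − YTD €129340.00 = €772.00 subject; 3.7% × €772.00 = €28.56
Total: €1191.33 + €28.56 = €1219.89

€1219.89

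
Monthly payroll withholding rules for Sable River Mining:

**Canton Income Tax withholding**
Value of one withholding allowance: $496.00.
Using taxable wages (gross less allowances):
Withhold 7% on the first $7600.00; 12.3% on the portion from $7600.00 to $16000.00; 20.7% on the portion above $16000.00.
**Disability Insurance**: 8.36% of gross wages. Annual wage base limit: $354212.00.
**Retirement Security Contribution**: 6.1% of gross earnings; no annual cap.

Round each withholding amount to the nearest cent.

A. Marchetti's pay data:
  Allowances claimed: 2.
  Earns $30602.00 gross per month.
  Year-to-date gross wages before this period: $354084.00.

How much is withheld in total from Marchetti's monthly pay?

Canton Income Tax: taxable = $30602.00 − 2×$496.00 = $29610.00
  $1565.20 + 20.7% × ($29610.00 − $16000.00) = $1565.20 + 20.7% × $13610.00 = $4382.47
Disability Insurance: cap $354212.00 − YTD $354084.00 = $128.00 subject; 8.36% × $128.00 = $10.70
Retirement Security Contribution: 6.1% × $30602.00 = $1866.72
Total: $4382.47 + $10.70 + $1866.72 = $6259.89

$6259.89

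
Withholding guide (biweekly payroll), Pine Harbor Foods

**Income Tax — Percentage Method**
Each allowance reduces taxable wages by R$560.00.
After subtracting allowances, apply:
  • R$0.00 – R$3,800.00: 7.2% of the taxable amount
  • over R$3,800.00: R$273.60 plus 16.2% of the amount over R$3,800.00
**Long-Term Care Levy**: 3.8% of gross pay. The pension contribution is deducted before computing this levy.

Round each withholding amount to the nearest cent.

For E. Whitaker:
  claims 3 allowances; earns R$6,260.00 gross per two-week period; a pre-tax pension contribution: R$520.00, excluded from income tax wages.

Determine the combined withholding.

R$533.84

Income Tax: taxable = R$6,260.00 − R$520.00 − 3×R$560.00 = R$4,060.00
  R$273.60 + 16.2% × (R$4,060.00 − R$3,800.00) = R$273.60 + 16.2% × R$260.00 = R$315.72
Long-Term Care Levy: 3.8% × R$5,740.00 = R$218.12
Total: R$315.72 + R$218.12 = R$533.84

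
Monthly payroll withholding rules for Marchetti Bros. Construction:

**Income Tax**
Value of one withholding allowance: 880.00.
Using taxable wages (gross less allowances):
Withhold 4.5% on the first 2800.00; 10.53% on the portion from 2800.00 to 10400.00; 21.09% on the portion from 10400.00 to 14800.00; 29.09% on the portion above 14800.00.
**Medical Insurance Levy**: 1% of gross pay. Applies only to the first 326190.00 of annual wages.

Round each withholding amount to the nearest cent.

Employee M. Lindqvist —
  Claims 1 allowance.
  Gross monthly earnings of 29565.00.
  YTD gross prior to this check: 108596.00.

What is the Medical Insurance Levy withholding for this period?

Medical Insurance Levy: 1% × 29565.00 = 295.65

295.65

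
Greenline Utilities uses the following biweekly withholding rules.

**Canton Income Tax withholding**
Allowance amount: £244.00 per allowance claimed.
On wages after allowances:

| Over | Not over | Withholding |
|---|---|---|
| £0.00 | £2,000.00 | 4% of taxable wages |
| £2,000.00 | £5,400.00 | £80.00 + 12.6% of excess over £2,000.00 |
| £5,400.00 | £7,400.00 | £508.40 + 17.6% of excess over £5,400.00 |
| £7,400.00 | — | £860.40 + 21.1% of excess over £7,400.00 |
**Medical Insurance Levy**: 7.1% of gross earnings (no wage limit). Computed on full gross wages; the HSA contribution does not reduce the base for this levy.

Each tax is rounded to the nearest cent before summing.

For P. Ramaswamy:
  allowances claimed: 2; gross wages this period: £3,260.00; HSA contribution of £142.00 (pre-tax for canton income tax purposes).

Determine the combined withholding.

£390.84

Canton Income Tax: taxable = £3,260.00 − £142.00 − 2×£244.00 = £2,630.00
  £80.00 + 12.6% × (£2,630.00 − £2,000.00) = £80.00 + 12.6% × £630.00 = £159.38
Medical Insurance Levy: 7.1% × £3,260.00 = £231.46
Total: £159.38 + £231.46 = £390.84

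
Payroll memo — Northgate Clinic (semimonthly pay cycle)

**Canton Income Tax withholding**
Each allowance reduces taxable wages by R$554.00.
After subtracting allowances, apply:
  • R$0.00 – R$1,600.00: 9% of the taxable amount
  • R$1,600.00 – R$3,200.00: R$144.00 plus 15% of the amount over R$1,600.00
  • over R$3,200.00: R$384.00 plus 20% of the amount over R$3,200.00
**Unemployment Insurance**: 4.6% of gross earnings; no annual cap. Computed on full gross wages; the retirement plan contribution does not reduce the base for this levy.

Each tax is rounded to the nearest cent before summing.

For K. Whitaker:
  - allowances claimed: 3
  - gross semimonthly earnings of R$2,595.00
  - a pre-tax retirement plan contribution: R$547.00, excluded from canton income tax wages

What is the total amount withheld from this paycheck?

R$154.11

Canton Income Tax: taxable = R$2,595.00 − R$547.00 − 3×R$554.00 = R$386.00
  9% × R$386.00 = R$34.74
Unemployment Insurance: 4.6% × R$2,595.00 = R$119.37
Total: R$34.74 + R$119.37 = R$154.11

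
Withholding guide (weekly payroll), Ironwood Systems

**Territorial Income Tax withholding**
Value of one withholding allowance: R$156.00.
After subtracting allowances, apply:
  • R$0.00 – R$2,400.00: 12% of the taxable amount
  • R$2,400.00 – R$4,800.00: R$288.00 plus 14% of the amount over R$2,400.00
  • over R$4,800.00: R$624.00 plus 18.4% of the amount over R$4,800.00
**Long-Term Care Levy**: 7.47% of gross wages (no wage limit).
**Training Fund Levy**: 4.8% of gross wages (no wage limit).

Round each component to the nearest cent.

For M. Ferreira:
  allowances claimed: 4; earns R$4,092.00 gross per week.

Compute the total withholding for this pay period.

R$939.61

Territorial Income Tax: taxable = R$4,092.00 − 4×R$156.00 = R$3,468.00
  R$288.00 + 14% × (R$3,468.00 − R$2,400.00) = R$288.00 + 14% × R$1,068.00 = R$437.52
Long-Term Care Levy: 7.47% × R$4,092.00 = R$305.67
Training Fund Levy: 4.8% × R$4,092.00 = R$196.42
Total: R$437.52 + R$305.67 + R$196.42 = R$939.61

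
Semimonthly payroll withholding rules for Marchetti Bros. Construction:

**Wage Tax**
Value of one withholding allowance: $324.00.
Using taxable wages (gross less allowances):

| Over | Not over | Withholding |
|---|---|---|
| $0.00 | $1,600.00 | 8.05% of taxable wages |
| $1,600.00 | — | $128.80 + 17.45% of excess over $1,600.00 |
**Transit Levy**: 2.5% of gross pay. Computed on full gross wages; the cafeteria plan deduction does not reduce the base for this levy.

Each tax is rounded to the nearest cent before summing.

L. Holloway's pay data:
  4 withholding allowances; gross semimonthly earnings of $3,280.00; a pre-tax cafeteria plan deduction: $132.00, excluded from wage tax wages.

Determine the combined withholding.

Wage Tax: taxable = $3,280.00 − $132.00 − 4×$324.00 = $1,852.00
  $128.80 + 17.45% × ($1,852.00 − $1,600.00) = $128.80 + 17.45% × $252.00 = $172.77
Transit Levy: 2.5% × $3,280.00 = $82.00
Total: $172.77 + $82.00 = $254.77

$254.77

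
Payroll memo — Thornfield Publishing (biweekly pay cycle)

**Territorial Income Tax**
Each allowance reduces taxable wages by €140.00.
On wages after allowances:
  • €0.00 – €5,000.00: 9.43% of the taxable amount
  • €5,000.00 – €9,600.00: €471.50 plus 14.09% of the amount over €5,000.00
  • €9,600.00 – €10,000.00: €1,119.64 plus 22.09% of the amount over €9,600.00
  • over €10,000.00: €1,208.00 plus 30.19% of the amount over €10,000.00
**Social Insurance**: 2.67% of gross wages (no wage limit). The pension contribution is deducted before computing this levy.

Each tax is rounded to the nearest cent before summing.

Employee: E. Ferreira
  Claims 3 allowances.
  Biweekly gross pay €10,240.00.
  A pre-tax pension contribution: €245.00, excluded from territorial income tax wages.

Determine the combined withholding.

Territorial Income Tax: taxable = €10,240.00 − €245.00 − 3×€140.00 = €9,575.00
  €471.50 + 14.09% × (€9,575.00 − €5,000.00) = €471.50 + 14.09% × €4,575.00 = €1,116.12
Social Insurance: 2.67% × €9,995.00 = €266.87
Total: €1,116.12 + €266.87 = €1,382.99

€1,382.99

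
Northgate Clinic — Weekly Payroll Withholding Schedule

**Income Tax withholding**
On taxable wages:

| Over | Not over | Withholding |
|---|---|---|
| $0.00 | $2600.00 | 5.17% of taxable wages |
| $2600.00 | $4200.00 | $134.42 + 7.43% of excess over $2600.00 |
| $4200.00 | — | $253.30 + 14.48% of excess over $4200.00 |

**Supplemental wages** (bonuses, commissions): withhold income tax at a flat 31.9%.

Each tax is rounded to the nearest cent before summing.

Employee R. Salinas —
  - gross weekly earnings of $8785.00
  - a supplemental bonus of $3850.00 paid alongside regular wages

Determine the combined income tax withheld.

$2145.36

Income Tax: taxable = $8785.00
  $253.30 + 14.48% × ($8785.00 − $4200.00) = $253.30 + 14.48% × $4585.00 = $917.21
Supplemental (31.9% flat on bonus): 31.9% × $3850.00 = $1228.15
Total income tax: $917.21 + $1228.15 = $2145.36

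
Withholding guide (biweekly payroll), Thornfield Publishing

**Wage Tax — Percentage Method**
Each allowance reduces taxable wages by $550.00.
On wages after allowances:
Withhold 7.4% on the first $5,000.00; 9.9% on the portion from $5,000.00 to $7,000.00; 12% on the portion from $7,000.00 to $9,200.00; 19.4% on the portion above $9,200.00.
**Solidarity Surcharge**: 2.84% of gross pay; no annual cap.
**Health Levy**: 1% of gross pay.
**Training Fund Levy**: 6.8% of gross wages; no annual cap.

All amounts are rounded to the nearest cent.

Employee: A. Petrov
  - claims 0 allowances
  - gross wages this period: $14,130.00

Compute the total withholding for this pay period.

$3,291.85

Wage Tax: taxable = $14,130.00
  $832.00 + 19.4% × ($14,130.00 − $9,200.00) = $832.00 + 19.4% × $4,930.00 = $1,788.42
Solidarity Surcharge: 2.84% × $14,130.00 = $401.29
Health Levy: 1% × $14,130.00 = $141.30
Training Fund Levy: 6.8% × $14,130.00 = $960.84
Total: $1,788.42 + $401.29 + $141.30 + $960.84 = $3,291.85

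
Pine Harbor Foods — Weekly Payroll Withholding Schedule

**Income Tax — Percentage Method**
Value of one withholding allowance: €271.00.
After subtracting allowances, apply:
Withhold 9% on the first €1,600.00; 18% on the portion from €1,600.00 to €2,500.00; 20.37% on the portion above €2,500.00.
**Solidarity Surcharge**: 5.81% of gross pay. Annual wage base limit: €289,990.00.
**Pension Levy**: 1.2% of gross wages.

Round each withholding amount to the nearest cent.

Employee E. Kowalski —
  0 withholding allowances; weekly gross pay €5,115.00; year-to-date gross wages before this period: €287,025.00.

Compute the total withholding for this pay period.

Income Tax: taxable = €5,115.00
  €306.00 + 20.37% × (€5,115.00 − €2,500.00) = €306.00 + 20.37% × €2,615.00 = €838.68
Solidarity Surcharge: cap €289,990.00 − YTD €287,025.00 = €2,965.00 subject; 5.81% × €2,965.00 = €172.27
Pension Levy: 1.2% × €5,115.00 = €61.38
Total: €838.68 + €172.27 + €61.38 = €1,072.33

€1,072.33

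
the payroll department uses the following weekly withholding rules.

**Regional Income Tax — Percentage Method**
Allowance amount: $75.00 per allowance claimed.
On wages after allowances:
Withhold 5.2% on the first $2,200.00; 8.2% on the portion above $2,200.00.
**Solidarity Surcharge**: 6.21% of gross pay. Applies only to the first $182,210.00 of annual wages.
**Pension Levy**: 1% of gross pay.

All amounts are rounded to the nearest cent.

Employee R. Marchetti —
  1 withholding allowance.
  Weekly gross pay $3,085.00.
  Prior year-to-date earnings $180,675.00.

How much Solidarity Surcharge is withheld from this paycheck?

Solidarity Surcharge: cap $182,210.00 − YTD $180,675.00 = $1,535.00 subject; 6.21% × $1,535.00 = $95.32

$95.32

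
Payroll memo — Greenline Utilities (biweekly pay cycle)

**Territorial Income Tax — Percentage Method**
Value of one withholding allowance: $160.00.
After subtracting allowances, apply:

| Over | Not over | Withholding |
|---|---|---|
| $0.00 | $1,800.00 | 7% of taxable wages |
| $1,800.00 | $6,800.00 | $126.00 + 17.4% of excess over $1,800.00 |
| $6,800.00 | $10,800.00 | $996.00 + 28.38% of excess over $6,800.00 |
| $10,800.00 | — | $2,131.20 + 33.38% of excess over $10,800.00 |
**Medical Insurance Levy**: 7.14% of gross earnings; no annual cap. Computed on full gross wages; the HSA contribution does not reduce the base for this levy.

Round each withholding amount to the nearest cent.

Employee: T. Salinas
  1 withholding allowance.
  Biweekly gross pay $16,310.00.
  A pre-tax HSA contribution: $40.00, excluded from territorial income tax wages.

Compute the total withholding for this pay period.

Territorial Income Tax: taxable = $16,310.00 − $40.00 − 1×$160.00 = $16,110.00
  $2,131.20 + 33.38% × ($16,110.00 − $10,800.00) = $2,131.20 + 33.38% × $5,310.00 = $3,903.68
Medical Insurance Levy: 7.14% × $16,310.00 = $1,164.53
Total: $3,903.68 + $1,164.53 = $5,068.21

$5,068.21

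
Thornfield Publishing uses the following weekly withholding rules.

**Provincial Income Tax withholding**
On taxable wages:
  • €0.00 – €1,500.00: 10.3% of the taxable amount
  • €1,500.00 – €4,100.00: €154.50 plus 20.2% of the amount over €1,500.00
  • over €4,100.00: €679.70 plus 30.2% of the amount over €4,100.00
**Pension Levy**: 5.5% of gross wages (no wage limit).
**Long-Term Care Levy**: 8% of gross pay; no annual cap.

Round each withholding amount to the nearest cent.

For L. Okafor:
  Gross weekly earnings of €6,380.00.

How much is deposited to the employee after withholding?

Provincial Income Tax: taxable = €6,380.00
  €679.70 + 30.2% × (€6,380.00 − €4,100.00) = €679.70 + 30.2% × €2,280.00 = €1,368.26
Pension Levy: 5.5% × €6,380.00 = €350.90
Long-Term Care Levy: 8% × €6,380.00 = €510.40
Total withheld: €1,368.26 + €350.90 + €510.40 = €2,229.56
Net pay: €6,380.00 − €2,229.56 = €4,150.44

€4,150.44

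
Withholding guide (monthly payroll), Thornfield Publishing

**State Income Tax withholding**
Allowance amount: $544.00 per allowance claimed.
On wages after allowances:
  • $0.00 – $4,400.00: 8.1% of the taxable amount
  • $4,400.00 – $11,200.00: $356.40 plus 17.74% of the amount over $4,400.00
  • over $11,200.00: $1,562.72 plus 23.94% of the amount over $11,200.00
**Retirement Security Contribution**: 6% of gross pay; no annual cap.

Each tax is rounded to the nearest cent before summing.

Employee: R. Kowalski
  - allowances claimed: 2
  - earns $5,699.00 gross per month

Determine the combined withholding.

State Income Tax: taxable = $5,699.00 − 2×$544.00 = $4,611.00
  $356.40 + 17.74% × ($4,611.00 − $4,400.00) = $356.40 + 17.74% × $211.00 = $393.83
Retirement Security Contribution: 6% × $5,699.00 = $341.94
Total: $393.83 + $341.94 = $735.77

$735.77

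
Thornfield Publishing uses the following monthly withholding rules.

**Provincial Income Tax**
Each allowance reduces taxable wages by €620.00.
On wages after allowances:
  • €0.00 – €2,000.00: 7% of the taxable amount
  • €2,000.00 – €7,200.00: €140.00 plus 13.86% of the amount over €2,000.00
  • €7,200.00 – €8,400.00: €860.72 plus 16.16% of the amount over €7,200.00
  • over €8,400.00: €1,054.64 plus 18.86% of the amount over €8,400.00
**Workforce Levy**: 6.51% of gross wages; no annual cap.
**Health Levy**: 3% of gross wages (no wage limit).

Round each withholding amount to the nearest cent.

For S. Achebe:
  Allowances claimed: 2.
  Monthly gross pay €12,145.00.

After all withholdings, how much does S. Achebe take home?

Provincial Income Tax: taxable = €12,145.00 − 2×€620.00 = €10,905.00
  €1,054.64 + 18.86% × (€10,905.00 − €8,400.00) = €1,054.64 + 18.86% × €2,505.00 = €1,527.08
Workforce Levy: 6.51% × €12,145.00 = €790.64
Health Levy: 3% × €12,145.00 = €364.35
Total withheld: €1,527.08 + €790.64 + €364.35 = €2,682.07
Net pay: €12,145.00 − €2,682.07 = €9,462.93

€9,462.93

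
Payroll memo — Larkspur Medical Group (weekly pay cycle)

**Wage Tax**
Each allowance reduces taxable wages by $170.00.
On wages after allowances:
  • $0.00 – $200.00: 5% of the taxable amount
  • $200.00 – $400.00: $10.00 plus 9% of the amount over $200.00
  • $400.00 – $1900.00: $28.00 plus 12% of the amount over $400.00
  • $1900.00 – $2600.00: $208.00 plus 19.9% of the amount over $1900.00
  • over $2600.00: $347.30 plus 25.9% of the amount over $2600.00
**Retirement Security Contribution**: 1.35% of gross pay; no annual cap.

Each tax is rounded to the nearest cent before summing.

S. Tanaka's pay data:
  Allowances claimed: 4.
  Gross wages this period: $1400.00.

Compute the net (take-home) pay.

Wage Tax: taxable = $1400.00 − 4×$170.00 = $720.00
  $28.00 + 12% × ($720.00 − $400.00) = $28.00 + 12% × $320.00 = $66.40
Retirement Security Contribution: 1.35% × $1400.00 = $18.90
Total withheld: $66.40 + $18.90 = $85.30
Net pay: $1400.00 − $85.30 = $1314.70

$1314.70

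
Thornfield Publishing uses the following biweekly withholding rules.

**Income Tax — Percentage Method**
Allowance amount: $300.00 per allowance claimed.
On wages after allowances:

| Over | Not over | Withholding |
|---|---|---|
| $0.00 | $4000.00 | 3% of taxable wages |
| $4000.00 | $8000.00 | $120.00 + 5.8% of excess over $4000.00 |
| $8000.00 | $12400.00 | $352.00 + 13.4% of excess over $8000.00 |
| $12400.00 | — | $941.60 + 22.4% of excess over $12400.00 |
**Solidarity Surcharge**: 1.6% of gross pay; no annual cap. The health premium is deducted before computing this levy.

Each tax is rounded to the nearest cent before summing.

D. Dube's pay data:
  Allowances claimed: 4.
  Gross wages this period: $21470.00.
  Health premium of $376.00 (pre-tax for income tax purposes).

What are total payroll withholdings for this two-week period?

$2957.76

Income Tax: taxable = $21470.00 − $376.00 − 4×$300.00 = $19894.00
  $941.60 + 22.4% × ($19894.00 − $12400.00) = $941.60 + 22.4% × $7494.00 = $2620.26
Solidarity Surcharge: 1.6% × $21094.00 = $337.50
Total: $2620.26 + $337.50 = $2957.76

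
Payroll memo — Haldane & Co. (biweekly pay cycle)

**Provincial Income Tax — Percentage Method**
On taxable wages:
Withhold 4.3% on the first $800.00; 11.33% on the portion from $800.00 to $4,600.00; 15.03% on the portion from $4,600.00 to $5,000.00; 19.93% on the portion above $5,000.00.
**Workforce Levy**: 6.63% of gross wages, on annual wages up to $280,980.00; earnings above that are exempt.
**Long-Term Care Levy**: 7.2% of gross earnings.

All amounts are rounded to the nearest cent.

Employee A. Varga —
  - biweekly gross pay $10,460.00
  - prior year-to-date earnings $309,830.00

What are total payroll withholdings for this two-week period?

$2,366.36

Provincial Income Tax: taxable = $10,460.00
  $525.06 + 19.93% × ($10,460.00 − $5,000.00) = $525.06 + 19.93% × $5,460.00 = $1,613.24
Workforce Levy: YTD $309,830.00 ≥ cap $280,980.00 → $0.00
Long-Term Care Levy: 7.2% × $10,460.00 = $753.12
Total: $1,613.24 + $0.00 + $753.12 = $2,366.36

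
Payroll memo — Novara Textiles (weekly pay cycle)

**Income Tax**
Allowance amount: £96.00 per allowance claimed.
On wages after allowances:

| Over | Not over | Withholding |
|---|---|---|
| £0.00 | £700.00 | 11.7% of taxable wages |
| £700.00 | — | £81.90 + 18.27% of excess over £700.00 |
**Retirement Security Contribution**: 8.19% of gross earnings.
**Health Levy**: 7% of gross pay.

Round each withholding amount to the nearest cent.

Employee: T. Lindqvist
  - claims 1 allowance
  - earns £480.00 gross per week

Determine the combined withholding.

£117.84

Income Tax: taxable = £480.00 − 1×£96.00 = £384.00
  11.7% × £384.00 = £44.93
Retirement Security Contribution: 8.19% × £480.00 = £39.31
Health Levy: 7% × £480.00 = £33.60
Total: £44.93 + £39.31 + £33.60 = £117.84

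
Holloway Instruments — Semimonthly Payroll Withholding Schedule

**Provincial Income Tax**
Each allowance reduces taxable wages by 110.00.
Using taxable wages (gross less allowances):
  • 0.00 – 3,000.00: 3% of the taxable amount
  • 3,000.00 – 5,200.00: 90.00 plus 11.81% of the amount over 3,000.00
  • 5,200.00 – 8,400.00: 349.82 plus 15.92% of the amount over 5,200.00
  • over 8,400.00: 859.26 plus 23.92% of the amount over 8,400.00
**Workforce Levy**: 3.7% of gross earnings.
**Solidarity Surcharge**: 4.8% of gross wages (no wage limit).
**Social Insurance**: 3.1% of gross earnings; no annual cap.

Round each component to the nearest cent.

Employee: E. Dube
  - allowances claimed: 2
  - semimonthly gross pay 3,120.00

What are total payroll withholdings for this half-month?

Provincial Income Tax: taxable = 3,120.00 − 2×110.00 = 2,900.00
  3% × 2,900.00 = 87.00
Workforce Levy: 3.7% × 3,120.00 = 115.44
Solidarity Surcharge: 4.8% × 3,120.00 = 149.76
Social Insurance: 3.1% × 3,120.00 = 96.72
Total: 87.00 + 115.44 + 149.76 + 96.72 = 448.92

448.92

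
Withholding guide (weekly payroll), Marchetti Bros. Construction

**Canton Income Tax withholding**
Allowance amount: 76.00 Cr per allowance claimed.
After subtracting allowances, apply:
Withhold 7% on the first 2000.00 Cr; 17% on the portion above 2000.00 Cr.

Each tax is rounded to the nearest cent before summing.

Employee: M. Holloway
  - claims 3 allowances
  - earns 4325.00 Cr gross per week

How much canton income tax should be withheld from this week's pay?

Canton Income Tax: taxable = 4325.00 Cr − 3×76.00 Cr = 4097.00 Cr
  140.00 Cr + 17% × (4097.00 Cr − 2000.00 Cr) = 140.00 Cr + 17% × 2097.00 Cr = 496.49 Cr

496.49 Cr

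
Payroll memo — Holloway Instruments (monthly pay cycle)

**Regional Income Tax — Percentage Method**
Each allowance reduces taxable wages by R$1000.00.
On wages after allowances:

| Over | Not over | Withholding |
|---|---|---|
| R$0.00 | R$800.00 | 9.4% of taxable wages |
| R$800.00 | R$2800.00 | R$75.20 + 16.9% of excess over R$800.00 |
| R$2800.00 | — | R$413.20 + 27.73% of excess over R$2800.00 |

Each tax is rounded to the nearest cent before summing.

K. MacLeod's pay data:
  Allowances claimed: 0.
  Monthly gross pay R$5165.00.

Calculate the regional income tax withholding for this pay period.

R$1069.01

Regional Income Tax: taxable = R$5165.00
  R$413.20 + 27.73% × (R$5165.00 − R$2800.00) = R$413.20 + 27.73% × R$2365.00 = R$1069.01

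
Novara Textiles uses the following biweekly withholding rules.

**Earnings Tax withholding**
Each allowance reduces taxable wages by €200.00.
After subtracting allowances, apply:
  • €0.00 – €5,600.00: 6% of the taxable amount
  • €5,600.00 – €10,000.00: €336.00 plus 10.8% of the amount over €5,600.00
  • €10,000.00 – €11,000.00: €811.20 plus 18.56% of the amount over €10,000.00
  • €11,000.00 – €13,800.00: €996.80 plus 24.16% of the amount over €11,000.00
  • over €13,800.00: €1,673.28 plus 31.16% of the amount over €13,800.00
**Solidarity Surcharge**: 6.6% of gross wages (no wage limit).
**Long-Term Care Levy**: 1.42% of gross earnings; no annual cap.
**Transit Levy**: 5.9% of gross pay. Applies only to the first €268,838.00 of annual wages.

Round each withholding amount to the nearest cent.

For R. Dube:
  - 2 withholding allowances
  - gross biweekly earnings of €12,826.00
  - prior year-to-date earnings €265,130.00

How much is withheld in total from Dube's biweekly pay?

Earnings Tax: taxable = €12,826.00 − 2×€200.00 = €12,426.00
  €996.80 + 24.16% × (€12,426.00 − €11,000.00) = €996.80 + 24.16% × €1,426.00 = €1,341.32
Solidarity Surcharge: 6.6% × €12,826.00 = €846.52
Long-Term Care Levy: 1.42% × €12,826.00 = €182.13
Transit Levy: cap €268,838.00 − YTD €265,130.00 = €3,708.00 subject; 5.9% × €3,708.00 = €218.77
Total: €1,341.32 + €846.52 + €182.13 + €218.77 = €2,588.74

€2,588.74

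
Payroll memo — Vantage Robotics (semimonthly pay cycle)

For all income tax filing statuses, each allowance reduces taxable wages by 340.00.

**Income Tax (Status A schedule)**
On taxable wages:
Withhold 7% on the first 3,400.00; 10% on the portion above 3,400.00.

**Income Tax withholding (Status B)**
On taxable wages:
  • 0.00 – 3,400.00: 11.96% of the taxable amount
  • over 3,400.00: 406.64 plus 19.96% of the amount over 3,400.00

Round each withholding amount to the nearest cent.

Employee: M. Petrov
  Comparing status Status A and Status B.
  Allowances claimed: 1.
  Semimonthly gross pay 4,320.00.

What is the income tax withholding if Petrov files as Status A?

Income Tax (Status A): taxable = 4,320.00 − 1×340.00 = 3,980.00
  238.00 + 10% × (3,980.00 − 3,400.00) = 238.00 + 10% × 580.00 = 296.00

296.00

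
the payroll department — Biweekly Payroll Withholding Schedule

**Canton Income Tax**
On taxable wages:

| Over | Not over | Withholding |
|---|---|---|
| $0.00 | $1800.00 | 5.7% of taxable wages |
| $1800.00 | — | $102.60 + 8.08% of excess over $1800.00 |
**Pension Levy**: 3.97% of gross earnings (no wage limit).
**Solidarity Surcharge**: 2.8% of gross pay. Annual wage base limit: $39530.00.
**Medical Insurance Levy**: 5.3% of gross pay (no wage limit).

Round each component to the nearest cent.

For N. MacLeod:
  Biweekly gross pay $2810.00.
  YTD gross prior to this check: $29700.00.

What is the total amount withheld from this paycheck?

Canton Income Tax: taxable = $2810.00
  $102.60 + 8.08% × ($2810.00 − $1800.00) = $102.60 + 8.08% × $1010.00 = $184.21
Pension Levy: 3.97% × $2810.00 = $111.56
Solidarity Surcharge: 2.8% × $2810.00 = $78.68
Medical Insurance Levy: 5.3% × $2810.00 = $148.93
Total: $184.21 + $111.56 + $78.68 + $148.93 = $523.38

$523.38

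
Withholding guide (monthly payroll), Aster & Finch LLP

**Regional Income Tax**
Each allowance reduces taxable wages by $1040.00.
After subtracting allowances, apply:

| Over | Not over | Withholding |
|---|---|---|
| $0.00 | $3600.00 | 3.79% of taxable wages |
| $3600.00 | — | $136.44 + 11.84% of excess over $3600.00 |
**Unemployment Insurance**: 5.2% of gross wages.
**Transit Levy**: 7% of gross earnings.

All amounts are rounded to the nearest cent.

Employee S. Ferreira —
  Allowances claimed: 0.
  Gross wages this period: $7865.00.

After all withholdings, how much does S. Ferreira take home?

Regional Income Tax: taxable = $7865.00
  $136.44 + 11.84% × ($7865.00 − $3600.00) = $136.44 + 11.84% × $4265.00 = $641.42
Unemployment Insurance: 5.2% × $7865.00 = $408.98
Transit Levy: 7% × $7865.00 = $550.55
Total withheld: $641.42 + $408.98 + $550.55 = $1600.95
Net pay: $7865.00 − $1600.95 = $6264.05

$6264.05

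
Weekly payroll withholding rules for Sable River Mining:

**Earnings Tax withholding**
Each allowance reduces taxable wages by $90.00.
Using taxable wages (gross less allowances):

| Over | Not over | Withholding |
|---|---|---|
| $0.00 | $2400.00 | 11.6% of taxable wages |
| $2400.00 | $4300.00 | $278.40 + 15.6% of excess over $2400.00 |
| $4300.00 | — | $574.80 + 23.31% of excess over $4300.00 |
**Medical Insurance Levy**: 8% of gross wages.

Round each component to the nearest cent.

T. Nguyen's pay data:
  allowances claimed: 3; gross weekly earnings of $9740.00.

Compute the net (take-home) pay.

$7180.87

Earnings Tax: taxable = $9740.00 − 3×$90.00 = $9470.00
  $574.80 + 23.31% × ($9470.00 − $4300.00) = $574.80 + 23.31% × $5170.00 = $1779.93
Medical Insurance Levy: 8% × $9740.00 = $779.20
Total withheld: $1779.93 + $779.20 = $2559.13
Net pay: $9740.00 − $2559.13 = $7180.87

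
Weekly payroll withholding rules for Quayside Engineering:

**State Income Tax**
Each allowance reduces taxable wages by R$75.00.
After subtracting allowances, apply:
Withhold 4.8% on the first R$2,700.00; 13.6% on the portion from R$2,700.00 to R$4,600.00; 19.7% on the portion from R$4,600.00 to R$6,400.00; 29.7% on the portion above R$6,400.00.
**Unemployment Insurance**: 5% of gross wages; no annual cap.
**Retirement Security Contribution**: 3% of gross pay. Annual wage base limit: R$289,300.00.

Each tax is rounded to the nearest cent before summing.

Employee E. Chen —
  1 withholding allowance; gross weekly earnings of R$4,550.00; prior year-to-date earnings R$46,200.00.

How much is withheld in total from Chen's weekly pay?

R$735.00

State Income Tax: taxable = R$4,550.00 − 1×R$75.00 = R$4,475.00
  R$129.60 + 13.6% × (R$4,475.00 − R$2,700.00) = R$129.60 + 13.6% × R$1,775.00 = R$371.00
Unemployment Insurance: 5% × R$4,550.00 = R$227.50
Retirement Security Contribution: 3% × R$4,550.00 = R$136.50
Total: R$371.00 + R$227.50 + R$136.50 = R$735.00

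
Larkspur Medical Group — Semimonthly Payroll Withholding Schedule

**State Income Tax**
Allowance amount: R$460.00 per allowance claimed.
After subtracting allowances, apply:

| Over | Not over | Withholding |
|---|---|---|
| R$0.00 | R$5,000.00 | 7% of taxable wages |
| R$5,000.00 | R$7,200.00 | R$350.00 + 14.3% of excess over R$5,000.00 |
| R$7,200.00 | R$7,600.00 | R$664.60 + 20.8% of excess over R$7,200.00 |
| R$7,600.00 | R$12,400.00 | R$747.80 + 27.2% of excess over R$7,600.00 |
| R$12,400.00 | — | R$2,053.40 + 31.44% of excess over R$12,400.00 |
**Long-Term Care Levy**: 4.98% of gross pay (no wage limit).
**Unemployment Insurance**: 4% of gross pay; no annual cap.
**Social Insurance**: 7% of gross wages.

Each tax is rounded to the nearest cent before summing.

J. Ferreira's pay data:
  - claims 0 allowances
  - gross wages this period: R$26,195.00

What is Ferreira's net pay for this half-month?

State Income Tax: taxable = R$26,195.00
  R$2,053.40 + 31.44% × (R$26,195.00 − R$12,400.00) = R$2,053.40 + 31.44% × R$13,795.00 = R$6,390.55
Long-Term Care Levy: 4.98% × R$26,195.00 = R$1,304.51
Unemployment Insurance: 4% × R$26,195.00 = R$1,047.80
Social Insurance: 7% × R$26,195.00 = R$1,833.65
Total withheld: R$6,390.55 + R$1,304.51 + R$1,047.80 + R$1,833.65 = R$10,576.51
Net pay: R$26,195.00 − R$10,576.51 = R$15,618.49

R$15,618.49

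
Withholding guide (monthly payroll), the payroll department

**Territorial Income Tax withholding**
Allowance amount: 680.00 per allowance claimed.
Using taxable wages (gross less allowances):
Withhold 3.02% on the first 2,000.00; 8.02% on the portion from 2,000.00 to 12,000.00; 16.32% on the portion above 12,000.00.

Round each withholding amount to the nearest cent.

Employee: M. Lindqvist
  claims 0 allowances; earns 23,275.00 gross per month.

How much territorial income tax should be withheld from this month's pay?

Territorial Income Tax: taxable = 23,275.00
  862.40 + 16.32% × (23,275.00 − 12,000.00) = 862.40 + 16.32% × 11,275.00 = 2,702.48

2,702.48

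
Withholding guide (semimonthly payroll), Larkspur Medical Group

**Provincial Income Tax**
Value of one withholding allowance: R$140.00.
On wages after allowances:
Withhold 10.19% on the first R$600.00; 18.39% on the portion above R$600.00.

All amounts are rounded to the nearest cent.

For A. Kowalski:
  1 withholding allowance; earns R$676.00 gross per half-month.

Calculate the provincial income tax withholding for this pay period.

R$54.62

Provincial Income Tax: taxable = R$676.00 − 1×R$140.00 = R$536.00
  10.19% × R$536.00 = R$54.62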